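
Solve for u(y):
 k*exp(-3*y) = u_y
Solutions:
 u(y) = C1 - k*exp(-3*y)/3


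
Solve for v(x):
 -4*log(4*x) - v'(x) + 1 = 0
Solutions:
 v(x) = C1 - 4*x*log(x) - x*log(256) + 5*x


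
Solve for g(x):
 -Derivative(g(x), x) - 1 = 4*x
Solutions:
 g(x) = C1 - 2*x^2 - x


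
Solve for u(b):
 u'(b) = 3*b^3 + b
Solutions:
 u(b) = C1 + 3*b^4/4 + b^2/2


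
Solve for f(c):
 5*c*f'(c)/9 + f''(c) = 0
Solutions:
 f(c) = C1 + C2*erf(sqrt(10)*c/6)


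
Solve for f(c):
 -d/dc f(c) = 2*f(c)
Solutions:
 f(c) = C1*exp(-2*c)


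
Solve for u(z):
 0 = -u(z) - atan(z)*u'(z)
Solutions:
 u(z) = C1*exp(-Integral(1/atan(z), z))


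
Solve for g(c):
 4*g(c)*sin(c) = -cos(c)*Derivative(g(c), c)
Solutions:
 g(c) = C1*cos(c)^4


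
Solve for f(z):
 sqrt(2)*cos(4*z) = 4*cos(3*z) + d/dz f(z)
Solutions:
 f(z) = C1 - 4*sin(3*z)/3 + sqrt(2)*sin(4*z)/4


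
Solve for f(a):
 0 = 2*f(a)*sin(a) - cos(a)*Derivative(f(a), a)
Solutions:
 f(a) = C1/cos(a)^2


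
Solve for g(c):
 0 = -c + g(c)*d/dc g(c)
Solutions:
 g(c) = -sqrt(C1 + c^2)
 g(c) = sqrt(C1 + c^2)


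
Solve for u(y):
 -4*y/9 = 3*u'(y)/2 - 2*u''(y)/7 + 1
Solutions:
 u(y) = C1 + C2*exp(21*y/4) - 4*y^2/27 - 410*y/567


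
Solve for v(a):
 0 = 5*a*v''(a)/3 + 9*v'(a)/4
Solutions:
 v(a) = C1 + C2/a^(7/20)


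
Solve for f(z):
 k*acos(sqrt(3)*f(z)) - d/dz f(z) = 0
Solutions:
 Integral(1/acos(sqrt(3)*_y), (_y, f(z))) = C1 + k*z


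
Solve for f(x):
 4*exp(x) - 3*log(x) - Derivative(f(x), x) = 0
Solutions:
 f(x) = C1 - 3*x*log(x) + 3*x + 4*exp(x)


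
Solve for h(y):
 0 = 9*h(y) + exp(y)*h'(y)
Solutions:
 h(y) = C1*exp(9*exp(-y))


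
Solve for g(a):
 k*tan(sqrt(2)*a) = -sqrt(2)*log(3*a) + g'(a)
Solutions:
 g(a) = C1 + sqrt(2)*a*(log(a) - 1) + sqrt(2)*a*log(3) - sqrt(2)*k*log(cos(sqrt(2)*a))/2


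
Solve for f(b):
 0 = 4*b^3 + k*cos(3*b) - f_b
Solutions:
 f(b) = C1 + b^4 + k*sin(3*b)/3


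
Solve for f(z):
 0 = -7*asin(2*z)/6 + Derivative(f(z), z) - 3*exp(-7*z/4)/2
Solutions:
 f(z) = C1 + 7*z*asin(2*z)/6 + 7*sqrt(1 - 4*z^2)/12 - 6*exp(-7*z/4)/7


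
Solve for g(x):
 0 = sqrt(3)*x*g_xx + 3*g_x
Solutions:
 g(x) = C1 + C2*x^(1 - sqrt(3))


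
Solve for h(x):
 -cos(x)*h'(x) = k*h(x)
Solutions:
 h(x) = C1*exp(k*(log(sin(x) - 1) - log(sin(x) + 1))/2)


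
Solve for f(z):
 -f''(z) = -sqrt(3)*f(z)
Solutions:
 f(z) = C1*exp(-3^(1/4)*z) + C2*exp(3^(1/4)*z)


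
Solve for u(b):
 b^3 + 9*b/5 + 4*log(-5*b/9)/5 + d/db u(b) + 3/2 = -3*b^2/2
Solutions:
 u(b) = C1 - b^4/4 - b^3/2 - 9*b^2/10 - 4*b*log(-b)/5 + b*(-8*log(5) - 7 + 16*log(3))/10


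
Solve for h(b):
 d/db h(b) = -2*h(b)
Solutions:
 h(b) = C1*exp(-2*b)


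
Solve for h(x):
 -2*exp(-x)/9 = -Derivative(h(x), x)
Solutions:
 h(x) = C1 - 2*exp(-x)/9


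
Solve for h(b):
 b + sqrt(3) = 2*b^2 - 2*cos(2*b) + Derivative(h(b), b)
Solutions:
 h(b) = C1 - 2*b^3/3 + b^2/2 + sqrt(3)*b + sin(2*b)


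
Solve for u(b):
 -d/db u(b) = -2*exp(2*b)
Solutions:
 u(b) = C1 + exp(2*b)


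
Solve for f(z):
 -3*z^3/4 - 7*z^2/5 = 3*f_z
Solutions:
 f(z) = C1 - z^4/16 - 7*z^3/45


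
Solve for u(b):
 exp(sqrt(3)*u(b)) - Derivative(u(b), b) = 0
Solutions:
 u(b) = sqrt(3)*(2*log(-1/(C1 + b)) - log(3))/6


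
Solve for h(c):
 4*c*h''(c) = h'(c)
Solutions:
 h(c) = C1 + C2*c^(5/4)


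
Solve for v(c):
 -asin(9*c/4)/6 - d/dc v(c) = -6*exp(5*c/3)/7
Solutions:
 v(c) = C1 - c*asin(9*c/4)/6 - sqrt(16 - 81*c^2)/54 + 18*exp(5*c/3)/35


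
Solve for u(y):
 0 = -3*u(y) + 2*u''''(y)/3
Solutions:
 u(y) = C1*exp(-2^(3/4)*sqrt(3)*y/2) + C2*exp(2^(3/4)*sqrt(3)*y/2) + C3*sin(2^(3/4)*sqrt(3)*y/2) + C4*cos(2^(3/4)*sqrt(3)*y/2)


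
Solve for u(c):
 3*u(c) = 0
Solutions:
 u(c) = 0


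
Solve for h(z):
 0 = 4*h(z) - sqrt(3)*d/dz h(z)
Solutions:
 h(z) = C1*exp(4*sqrt(3)*z/3)


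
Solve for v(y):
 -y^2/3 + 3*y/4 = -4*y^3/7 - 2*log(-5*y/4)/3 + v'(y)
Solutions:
 v(y) = C1 + y^4/7 - y^3/9 + 3*y^2/8 + 2*y*log(-y)/3 + 2*y*(-2*log(2) - 1 + log(5))/3


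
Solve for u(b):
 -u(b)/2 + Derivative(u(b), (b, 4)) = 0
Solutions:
 u(b) = C1*exp(-2^(3/4)*b/2) + C2*exp(2^(3/4)*b/2) + C3*sin(2^(3/4)*b/2) + C4*cos(2^(3/4)*b/2)


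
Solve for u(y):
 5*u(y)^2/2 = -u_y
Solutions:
 u(y) = 2/(C1 + 5*y)


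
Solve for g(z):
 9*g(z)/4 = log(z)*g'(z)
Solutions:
 g(z) = C1*exp(9*li(z)/4)


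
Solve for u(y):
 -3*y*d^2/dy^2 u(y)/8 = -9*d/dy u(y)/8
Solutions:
 u(y) = C1 + C2*y^4


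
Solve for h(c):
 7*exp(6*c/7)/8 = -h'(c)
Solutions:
 h(c) = C1 - 49*exp(6*c/7)/48


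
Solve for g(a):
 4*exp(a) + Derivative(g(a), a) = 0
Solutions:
 g(a) = C1 - 4*exp(a)


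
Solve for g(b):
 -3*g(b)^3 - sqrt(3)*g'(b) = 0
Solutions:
 g(b) = -sqrt(2)*sqrt(-1/(C1 - sqrt(3)*b))/2
 g(b) = sqrt(2)*sqrt(-1/(C1 - sqrt(3)*b))/2


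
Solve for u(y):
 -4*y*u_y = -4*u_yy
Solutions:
 u(y) = C1 + C2*erfi(sqrt(2)*y/2)


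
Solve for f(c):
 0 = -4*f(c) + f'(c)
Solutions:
 f(c) = C1*exp(4*c)


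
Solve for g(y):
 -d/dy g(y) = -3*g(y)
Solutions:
 g(y) = C1*exp(3*y)


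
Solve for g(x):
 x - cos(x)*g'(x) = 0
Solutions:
 g(x) = C1 + Integral(x/cos(x), x)


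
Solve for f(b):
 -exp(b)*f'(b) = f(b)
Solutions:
 f(b) = C1*exp(exp(-b))


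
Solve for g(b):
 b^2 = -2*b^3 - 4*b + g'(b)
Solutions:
 g(b) = C1 + b^4/2 + b^3/3 + 2*b^2


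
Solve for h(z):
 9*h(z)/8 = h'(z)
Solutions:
 h(z) = C1*exp(9*z/8)


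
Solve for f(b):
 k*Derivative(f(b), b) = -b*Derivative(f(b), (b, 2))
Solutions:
 f(b) = C1 + b^(1 - re(k))*(C2*sin(log(b)*Abs(im(k))) + C3*cos(log(b)*im(k)))


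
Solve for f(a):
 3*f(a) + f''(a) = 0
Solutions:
 f(a) = C1*sin(sqrt(3)*a) + C2*cos(sqrt(3)*a)


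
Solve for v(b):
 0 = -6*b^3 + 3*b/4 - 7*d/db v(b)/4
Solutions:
 v(b) = C1 - 6*b^4/7 + 3*b^2/14


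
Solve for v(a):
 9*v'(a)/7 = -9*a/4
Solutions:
 v(a) = C1 - 7*a^2/8


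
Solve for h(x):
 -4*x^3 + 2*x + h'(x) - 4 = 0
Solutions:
 h(x) = C1 + x^4 - x^2 + 4*x


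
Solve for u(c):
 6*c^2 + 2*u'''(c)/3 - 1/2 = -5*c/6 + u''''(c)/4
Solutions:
 u(c) = C1 + C2*c + C3*c^2 + C4*exp(8*c/3) - 3*c^5/20 - c^4/3 - 3*c^3/8


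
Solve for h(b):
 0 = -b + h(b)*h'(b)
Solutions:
 h(b) = -sqrt(C1 + b^2)
 h(b) = sqrt(C1 + b^2)


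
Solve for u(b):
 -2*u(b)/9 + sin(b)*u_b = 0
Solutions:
 u(b) = C1*(cos(b) - 1)^(1/9)/(cos(b) + 1)^(1/9)


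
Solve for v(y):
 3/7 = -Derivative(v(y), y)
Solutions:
 v(y) = C1 - 3*y/7


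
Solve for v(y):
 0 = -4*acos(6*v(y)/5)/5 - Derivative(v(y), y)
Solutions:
 Integral(1/acos(6*_y/5), (_y, v(y))) = C1 - 4*y/5


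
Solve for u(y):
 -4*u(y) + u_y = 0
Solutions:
 u(y) = C1*exp(4*y)


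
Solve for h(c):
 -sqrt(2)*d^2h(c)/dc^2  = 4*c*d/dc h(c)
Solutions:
 h(c) = C1 + C2*erf(2^(1/4)*c)


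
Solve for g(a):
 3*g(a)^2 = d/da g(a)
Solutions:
 g(a) = -1/(C1 + 3*a)


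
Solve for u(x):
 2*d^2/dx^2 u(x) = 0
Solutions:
 u(x) = C1 + C2*x


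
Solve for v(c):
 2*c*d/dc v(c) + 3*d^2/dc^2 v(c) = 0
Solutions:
 v(c) = C1 + C2*erf(sqrt(3)*c/3)


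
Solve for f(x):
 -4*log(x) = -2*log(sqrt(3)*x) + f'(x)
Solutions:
 f(x) = C1 - 2*x*log(x) + x*log(3) + 2*x


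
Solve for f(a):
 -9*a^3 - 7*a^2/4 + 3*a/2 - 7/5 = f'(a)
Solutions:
 f(a) = C1 - 9*a^4/4 - 7*a^3/12 + 3*a^2/4 - 7*a/5


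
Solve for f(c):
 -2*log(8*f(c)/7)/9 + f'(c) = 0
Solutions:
 -9*Integral(1/(log(_y) - log(7) + 3*log(2)), (_y, f(c)))/2 = C1 - c


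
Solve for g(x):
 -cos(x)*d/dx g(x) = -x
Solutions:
 g(x) = C1 + Integral(x/cos(x), x)


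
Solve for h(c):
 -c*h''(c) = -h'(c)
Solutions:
 h(c) = C1 + C2*c^2


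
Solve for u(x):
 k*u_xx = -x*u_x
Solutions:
 u(x) = C1 + C2*sqrt(k)*erf(sqrt(2)*x*sqrt(1/k)/2)


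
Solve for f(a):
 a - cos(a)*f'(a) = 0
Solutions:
 f(a) = C1 + Integral(a/cos(a), a)


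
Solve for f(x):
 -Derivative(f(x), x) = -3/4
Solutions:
 f(x) = C1 + 3*x/4


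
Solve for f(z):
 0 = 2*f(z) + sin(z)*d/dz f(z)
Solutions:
 f(z) = C1*(cos(z) + 1)/(cos(z) - 1)


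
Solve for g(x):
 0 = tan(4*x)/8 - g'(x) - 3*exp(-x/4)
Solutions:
 g(x) = C1 + log(tan(4*x)^2 + 1)/64 + 12*exp(-x/4)


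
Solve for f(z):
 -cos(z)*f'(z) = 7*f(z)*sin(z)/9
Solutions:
 f(z) = C1*cos(z)^(7/9)


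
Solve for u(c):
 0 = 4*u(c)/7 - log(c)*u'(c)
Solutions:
 u(c) = C1*exp(4*li(c)/7)


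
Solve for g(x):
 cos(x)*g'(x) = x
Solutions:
 g(x) = C1 + Integral(x/cos(x), x)


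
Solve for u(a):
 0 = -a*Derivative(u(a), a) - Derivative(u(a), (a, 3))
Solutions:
 u(a) = C1 + Integral(C2*airyai(-a) + C3*airybi(-a), a)


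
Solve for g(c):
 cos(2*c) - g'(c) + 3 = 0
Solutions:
 g(c) = C1 + 3*c + sin(2*c)/2


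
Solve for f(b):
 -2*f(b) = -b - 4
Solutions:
 f(b) = b/2 + 2


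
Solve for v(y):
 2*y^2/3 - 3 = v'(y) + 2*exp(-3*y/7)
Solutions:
 v(y) = C1 + 2*y^3/9 - 3*y + 14*exp(-3*y/7)/3


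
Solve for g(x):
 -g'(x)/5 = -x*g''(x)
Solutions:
 g(x) = C1 + C2*x^(6/5)


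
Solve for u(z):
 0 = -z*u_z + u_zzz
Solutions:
 u(z) = C1 + Integral(C2*airyai(z) + C3*airybi(z), z)


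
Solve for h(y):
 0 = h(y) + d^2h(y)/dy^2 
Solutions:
 h(y) = C1*sin(y) + C2*cos(y)


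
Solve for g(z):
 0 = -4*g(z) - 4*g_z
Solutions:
 g(z) = C1*exp(-z)


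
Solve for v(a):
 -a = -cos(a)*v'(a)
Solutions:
 v(a) = C1 + Integral(a/cos(a), a)


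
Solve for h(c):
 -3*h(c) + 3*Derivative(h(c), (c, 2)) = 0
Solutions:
 h(c) = C1*exp(-c) + C2*exp(c)


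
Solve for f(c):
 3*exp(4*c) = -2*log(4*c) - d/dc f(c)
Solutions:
 f(c) = C1 - 2*c*log(c) + 2*c*(1 - 2*log(2)) - 3*exp(4*c)/4


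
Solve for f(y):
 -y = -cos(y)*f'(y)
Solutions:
 f(y) = C1 + Integral(y/cos(y), y)


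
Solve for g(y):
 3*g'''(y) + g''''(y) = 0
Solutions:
 g(y) = C1 + C2*y + C3*y^2 + C4*exp(-3*y)


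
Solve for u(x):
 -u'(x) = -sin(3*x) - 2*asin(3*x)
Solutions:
 u(x) = C1 + 2*x*asin(3*x) + 2*sqrt(1 - 9*x^2)/3 - cos(3*x)/3


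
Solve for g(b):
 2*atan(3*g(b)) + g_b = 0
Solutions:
 Integral(1/atan(3*_y), (_y, g(b))) = C1 - 2*b


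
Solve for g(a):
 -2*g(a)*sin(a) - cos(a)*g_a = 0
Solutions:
 g(a) = C1*cos(a)^2


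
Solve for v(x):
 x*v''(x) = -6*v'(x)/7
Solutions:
 v(x) = C1 + C2*x^(1/7)


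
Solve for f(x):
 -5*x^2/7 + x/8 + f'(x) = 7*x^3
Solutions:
 f(x) = C1 + 7*x^4/4 + 5*x^3/21 - x^2/16


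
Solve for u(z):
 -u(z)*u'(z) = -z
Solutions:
 u(z) = -sqrt(C1 + z^2)
 u(z) = sqrt(C1 + z^2)


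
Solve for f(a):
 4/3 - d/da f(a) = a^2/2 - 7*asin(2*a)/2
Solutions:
 f(a) = C1 - a^3/6 + 7*a*asin(2*a)/2 + 4*a/3 + 7*sqrt(1 - 4*a^2)/4


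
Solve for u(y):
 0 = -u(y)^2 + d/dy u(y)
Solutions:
 u(y) = -1/(C1 + y)


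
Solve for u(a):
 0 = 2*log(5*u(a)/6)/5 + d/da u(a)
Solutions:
 5*Integral(1/(log(_y) - log(6) + log(5)), (_y, u(a)))/2 = C1 - a


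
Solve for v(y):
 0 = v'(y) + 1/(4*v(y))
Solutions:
 v(y) = -sqrt(C1 - 2*y)/2
 v(y) = sqrt(C1 - 2*y)/2


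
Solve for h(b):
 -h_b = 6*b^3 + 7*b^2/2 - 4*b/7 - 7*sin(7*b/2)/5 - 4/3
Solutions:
 h(b) = C1 - 3*b^4/2 - 7*b^3/6 + 2*b^2/7 + 4*b/3 - 2*cos(7*b/2)/5


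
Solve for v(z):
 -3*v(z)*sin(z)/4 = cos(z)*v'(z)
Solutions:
 v(z) = C1*cos(z)^(3/4)


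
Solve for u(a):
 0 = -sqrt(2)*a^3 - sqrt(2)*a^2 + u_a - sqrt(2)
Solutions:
 u(a) = C1 + sqrt(2)*a^4/4 + sqrt(2)*a^3/3 + sqrt(2)*a


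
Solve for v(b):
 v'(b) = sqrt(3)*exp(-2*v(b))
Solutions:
 v(b) = log(-sqrt(C1 + 2*sqrt(3)*b))
 v(b) = log(C1 + 2*sqrt(3)*b)/2


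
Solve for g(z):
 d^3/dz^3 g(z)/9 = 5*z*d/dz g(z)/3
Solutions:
 g(z) = C1 + Integral(C2*airyai(15^(1/3)*z) + C3*airybi(15^(1/3)*z), z)


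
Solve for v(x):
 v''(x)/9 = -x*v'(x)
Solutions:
 v(x) = C1 + C2*erf(3*sqrt(2)*x/2)


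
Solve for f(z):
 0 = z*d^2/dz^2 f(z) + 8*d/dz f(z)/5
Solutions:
 f(z) = C1 + C2/z^(3/5)


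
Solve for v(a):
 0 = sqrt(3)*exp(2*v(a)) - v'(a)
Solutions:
 v(a) = log(-sqrt(-1/(C1 + sqrt(3)*a))) - log(2)/2
 v(a) = log(-1/(C1 + sqrt(3)*a))/2 - log(2)/2


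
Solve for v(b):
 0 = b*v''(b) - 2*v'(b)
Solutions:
 v(b) = C1 + C2*b^3


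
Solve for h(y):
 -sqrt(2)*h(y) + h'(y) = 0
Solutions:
 h(y) = C1*exp(sqrt(2)*y)


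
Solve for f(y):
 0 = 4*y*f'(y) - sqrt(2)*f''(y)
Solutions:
 f(y) = C1 + C2*erfi(2^(1/4)*y)


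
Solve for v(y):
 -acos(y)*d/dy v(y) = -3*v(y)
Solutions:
 v(y) = C1*exp(3*Integral(1/acos(y), y))


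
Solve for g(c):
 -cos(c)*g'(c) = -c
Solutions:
 g(c) = C1 + Integral(c/cos(c), c)


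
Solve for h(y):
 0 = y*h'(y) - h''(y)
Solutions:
 h(y) = C1 + C2*erfi(sqrt(2)*y/2)


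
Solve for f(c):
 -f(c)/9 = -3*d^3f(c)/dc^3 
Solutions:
 f(c) = C3*exp(c/3) + (C1*sin(sqrt(3)*c/6) + C2*cos(sqrt(3)*c/6))*exp(-c/6)


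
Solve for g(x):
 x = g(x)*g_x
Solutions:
 g(x) = -sqrt(C1 + x^2)
 g(x) = sqrt(C1 + x^2)


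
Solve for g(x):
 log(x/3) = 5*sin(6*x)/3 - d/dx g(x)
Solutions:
 g(x) = C1 - x*log(x) + x + x*log(3) - 5*cos(6*x)/18


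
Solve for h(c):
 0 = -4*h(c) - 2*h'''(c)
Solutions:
 h(c) = C3*exp(-2^(1/3)*c) + (C1*sin(2^(1/3)*sqrt(3)*c/2) + C2*cos(2^(1/3)*sqrt(3)*c/2))*exp(2^(1/3)*c/2)


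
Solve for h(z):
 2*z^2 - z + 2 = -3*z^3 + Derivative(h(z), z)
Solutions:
 h(z) = C1 + 3*z^4/4 + 2*z^3/3 - z^2/2 + 2*z


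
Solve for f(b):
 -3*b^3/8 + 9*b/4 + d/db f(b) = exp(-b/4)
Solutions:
 f(b) = C1 + 3*b^4/32 - 9*b^2/8 - 4*exp(-b/4)


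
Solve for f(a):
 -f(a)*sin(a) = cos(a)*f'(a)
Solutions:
 f(a) = C1*cos(a)


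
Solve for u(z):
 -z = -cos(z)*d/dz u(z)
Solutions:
 u(z) = C1 + Integral(z/cos(z), z)


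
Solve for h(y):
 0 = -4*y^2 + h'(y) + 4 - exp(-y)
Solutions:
 h(y) = C1 + 4*y^3/3 - 4*y - exp(-y)


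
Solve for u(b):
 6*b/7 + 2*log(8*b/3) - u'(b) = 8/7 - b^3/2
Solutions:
 u(b) = C1 + b^4/8 + 3*b^2/7 + 2*b*log(b) - 22*b/7 - 2*b*log(3) + 6*b*log(2)


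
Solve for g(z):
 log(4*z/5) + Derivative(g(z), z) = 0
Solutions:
 g(z) = C1 - z*log(z) + z*log(5/4) + z


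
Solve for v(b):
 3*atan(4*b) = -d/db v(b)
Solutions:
 v(b) = C1 - 3*b*atan(4*b) + 3*log(16*b^2 + 1)/8


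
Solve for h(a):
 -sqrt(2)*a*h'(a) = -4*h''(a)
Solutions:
 h(a) = C1 + C2*erfi(2^(3/4)*a/4)


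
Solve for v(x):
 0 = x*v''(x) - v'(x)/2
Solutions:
 v(x) = C1 + C2*x^(3/2)


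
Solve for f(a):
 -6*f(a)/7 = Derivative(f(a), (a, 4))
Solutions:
 f(a) = (C1*sin(14^(3/4)*3^(1/4)*a/14) + C2*cos(14^(3/4)*3^(1/4)*a/14))*exp(-14^(3/4)*3^(1/4)*a/14) + (C3*sin(14^(3/4)*3^(1/4)*a/14) + C4*cos(14^(3/4)*3^(1/4)*a/14))*exp(14^(3/4)*3^(1/4)*a/14)


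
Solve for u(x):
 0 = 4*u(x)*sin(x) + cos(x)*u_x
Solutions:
 u(x) = C1*cos(x)^4


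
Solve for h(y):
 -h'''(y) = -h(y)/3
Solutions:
 h(y) = C3*exp(3^(2/3)*y/3) + (C1*sin(3^(1/6)*y/2) + C2*cos(3^(1/6)*y/2))*exp(-3^(2/3)*y/6)


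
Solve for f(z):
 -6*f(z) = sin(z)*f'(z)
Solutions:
 f(z) = C1*(cos(z)^3 + 3*cos(z)^2 + 3*cos(z) + 1)/(cos(z)^3 - 3*cos(z)^2 + 3*cos(z) - 1)


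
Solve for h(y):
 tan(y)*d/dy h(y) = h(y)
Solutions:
 h(y) = C1*sin(y)


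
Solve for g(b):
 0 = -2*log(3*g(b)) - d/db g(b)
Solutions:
 Integral(1/(log(_y) + log(3)), (_y, g(b)))/2 = C1 - b


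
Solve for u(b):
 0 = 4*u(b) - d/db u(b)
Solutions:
 u(b) = C1*exp(4*b)


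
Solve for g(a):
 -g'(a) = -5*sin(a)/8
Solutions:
 g(a) = C1 - 5*cos(a)/8


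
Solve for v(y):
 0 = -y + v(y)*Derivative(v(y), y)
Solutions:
 v(y) = -sqrt(C1 + y^2)
 v(y) = sqrt(C1 + y^2)


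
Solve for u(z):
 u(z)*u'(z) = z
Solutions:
 u(z) = -sqrt(C1 + z^2)
 u(z) = sqrt(C1 + z^2)


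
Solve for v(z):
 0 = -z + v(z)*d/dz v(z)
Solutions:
 v(z) = -sqrt(C1 + z^2)
 v(z) = sqrt(C1 + z^2)


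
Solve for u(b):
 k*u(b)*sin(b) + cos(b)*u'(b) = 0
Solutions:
 u(b) = C1*exp(k*log(cos(b)))


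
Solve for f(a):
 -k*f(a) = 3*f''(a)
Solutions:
 f(a) = C1*exp(-sqrt(3)*a*sqrt(-k)/3) + C2*exp(sqrt(3)*a*sqrt(-k)/3)


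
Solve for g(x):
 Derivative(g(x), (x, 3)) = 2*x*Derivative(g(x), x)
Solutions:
 g(x) = C1 + Integral(C2*airyai(2^(1/3)*x) + C3*airybi(2^(1/3)*x), x)


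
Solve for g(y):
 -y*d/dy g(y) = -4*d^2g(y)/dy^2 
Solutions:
 g(y) = C1 + C2*erfi(sqrt(2)*y/4)


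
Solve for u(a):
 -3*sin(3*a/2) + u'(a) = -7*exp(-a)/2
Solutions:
 u(a) = C1 - 2*cos(3*a/2) + 7*exp(-a)/2


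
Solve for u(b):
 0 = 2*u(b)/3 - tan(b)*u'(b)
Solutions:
 u(b) = C1*sin(b)^(2/3)


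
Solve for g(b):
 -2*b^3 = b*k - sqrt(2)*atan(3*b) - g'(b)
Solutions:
 g(b) = C1 + b^4/2 + b^2*k/2 - sqrt(2)*(b*atan(3*b) - log(9*b^2 + 1)/6)


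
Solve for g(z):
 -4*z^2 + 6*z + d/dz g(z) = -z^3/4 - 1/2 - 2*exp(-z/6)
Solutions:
 g(z) = C1 - z^4/16 + 4*z^3/3 - 3*z^2 - z/2 + 12*exp(-z/6)


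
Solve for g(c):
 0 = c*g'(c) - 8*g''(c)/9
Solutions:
 g(c) = C1 + C2*erfi(3*c/4)


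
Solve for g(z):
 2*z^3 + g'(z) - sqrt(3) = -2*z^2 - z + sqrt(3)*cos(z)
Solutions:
 g(z) = C1 - z^4/2 - 2*z^3/3 - z^2/2 + sqrt(3)*z + sqrt(3)*sin(z)


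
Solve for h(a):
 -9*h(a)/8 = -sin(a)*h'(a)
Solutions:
 h(a) = C1*(cos(a) - 1)^(9/16)/(cos(a) + 1)^(9/16)


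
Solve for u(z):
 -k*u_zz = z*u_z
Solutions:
 u(z) = C1 + C2*sqrt(k)*erf(sqrt(2)*z*sqrt(1/k)/2)


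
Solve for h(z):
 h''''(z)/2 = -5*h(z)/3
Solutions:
 h(z) = (C1*sin(5^(1/4)*6^(3/4)*z/6) + C2*cos(5^(1/4)*6^(3/4)*z/6))*exp(-5^(1/4)*6^(3/4)*z/6) + (C3*sin(5^(1/4)*6^(3/4)*z/6) + C4*cos(5^(1/4)*6^(3/4)*z/6))*exp(5^(1/4)*6^(3/4)*z/6)


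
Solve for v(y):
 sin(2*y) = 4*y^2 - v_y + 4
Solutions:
 v(y) = C1 + 4*y^3/3 + 4*y + cos(2*y)/2


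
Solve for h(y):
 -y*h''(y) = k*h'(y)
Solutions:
 h(y) = C1 + y^(1 - re(k))*(C2*sin(log(y)*Abs(im(k))) + C3*cos(log(y)*im(k)))


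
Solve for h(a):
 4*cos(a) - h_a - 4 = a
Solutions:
 h(a) = C1 - a^2/2 - 4*a + 4*sin(a)


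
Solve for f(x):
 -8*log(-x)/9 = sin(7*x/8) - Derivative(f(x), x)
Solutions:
 f(x) = C1 + 8*x*log(-x)/9 - 8*x/9 - 8*cos(7*x/8)/7


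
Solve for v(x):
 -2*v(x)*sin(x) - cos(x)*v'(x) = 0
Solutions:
 v(x) = C1*cos(x)^2


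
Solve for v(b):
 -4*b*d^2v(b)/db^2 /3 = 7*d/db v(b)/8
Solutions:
 v(b) = C1 + C2*b^(11/32)


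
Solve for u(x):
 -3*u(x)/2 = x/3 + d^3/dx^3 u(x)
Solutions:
 u(x) = C3*exp(-2^(2/3)*3^(1/3)*x/2) - 2*x/9 + (C1*sin(2^(2/3)*3^(5/6)*x/4) + C2*cos(2^(2/3)*3^(5/6)*x/4))*exp(2^(2/3)*3^(1/3)*x/4)


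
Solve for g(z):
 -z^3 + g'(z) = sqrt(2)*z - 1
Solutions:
 g(z) = C1 + z^4/4 + sqrt(2)*z^2/2 - z


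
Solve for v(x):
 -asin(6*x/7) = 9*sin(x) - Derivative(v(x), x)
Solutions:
 v(x) = C1 + x*asin(6*x/7) + sqrt(49 - 36*x^2)/6 - 9*cos(x)


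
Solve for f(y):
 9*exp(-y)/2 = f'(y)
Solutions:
 f(y) = C1 - 9*exp(-y)/2


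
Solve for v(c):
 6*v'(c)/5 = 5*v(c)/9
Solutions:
 v(c) = C1*exp(25*c/54)


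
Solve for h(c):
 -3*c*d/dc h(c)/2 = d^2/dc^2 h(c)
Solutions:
 h(c) = C1 + C2*erf(sqrt(3)*c/2)


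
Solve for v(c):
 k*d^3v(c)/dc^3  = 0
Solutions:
 v(c) = C1 + C2*c + C3*c^2


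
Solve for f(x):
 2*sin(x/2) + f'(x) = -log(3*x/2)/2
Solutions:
 f(x) = C1 - x*log(x)/2 - x*log(3) + x/2 + x*log(6)/2 + 4*cos(x/2)


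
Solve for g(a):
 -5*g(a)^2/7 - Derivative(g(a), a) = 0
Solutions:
 g(a) = 7/(C1 + 5*a)


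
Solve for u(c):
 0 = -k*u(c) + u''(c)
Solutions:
 u(c) = C1*exp(-c*sqrt(k)) + C2*exp(c*sqrt(k))


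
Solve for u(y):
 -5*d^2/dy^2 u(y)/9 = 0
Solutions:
 u(y) = C1 + C2*y


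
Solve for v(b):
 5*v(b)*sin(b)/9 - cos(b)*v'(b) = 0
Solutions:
 v(b) = C1/cos(b)^(5/9)


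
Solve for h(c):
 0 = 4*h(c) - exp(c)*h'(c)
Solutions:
 h(c) = C1*exp(-4*exp(-c))


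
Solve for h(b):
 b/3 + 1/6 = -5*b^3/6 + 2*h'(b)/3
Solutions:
 h(b) = C1 + 5*b^4/16 + b^2/4 + b/4


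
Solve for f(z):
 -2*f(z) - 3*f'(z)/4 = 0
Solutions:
 f(z) = C1*exp(-8*z/3)


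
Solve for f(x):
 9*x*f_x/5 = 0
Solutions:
 f(x) = C1


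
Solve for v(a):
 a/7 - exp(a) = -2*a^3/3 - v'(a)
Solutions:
 v(a) = C1 - a^4/6 - a^2/14 + exp(a)


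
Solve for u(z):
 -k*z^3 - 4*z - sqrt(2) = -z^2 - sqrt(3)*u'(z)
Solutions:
 u(z) = C1 + sqrt(3)*k*z^4/12 - sqrt(3)*z^3/9 + 2*sqrt(3)*z^2/3 + sqrt(6)*z/3


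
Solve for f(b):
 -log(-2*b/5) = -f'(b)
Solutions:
 f(b) = C1 + b*log(-b) + b*(-log(5) - 1 + log(2))


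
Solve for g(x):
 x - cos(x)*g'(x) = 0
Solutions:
 g(x) = C1 + Integral(x/cos(x), x)


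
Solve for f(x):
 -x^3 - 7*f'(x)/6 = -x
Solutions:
 f(x) = C1 - 3*x^4/14 + 3*x^2/7


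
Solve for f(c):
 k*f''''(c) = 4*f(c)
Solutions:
 f(c) = C1*exp(-sqrt(2)*c*(1/k)^(1/4)) + C2*exp(sqrt(2)*c*(1/k)^(1/4)) + C3*exp(-sqrt(2)*I*c*(1/k)^(1/4)) + C4*exp(sqrt(2)*I*c*(1/k)^(1/4))


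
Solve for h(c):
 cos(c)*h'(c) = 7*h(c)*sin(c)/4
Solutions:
 h(c) = C1/cos(c)^(7/4)


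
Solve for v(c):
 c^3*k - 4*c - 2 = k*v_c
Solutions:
 v(c) = C1 + c^4/4 - 2*c^2/k - 2*c/k


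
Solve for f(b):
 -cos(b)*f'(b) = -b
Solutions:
 f(b) = C1 + Integral(b/cos(b), b)


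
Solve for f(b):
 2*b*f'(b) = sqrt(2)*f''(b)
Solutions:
 f(b) = C1 + C2*erfi(2^(3/4)*b/2)


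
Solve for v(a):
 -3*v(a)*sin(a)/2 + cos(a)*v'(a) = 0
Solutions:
 v(a) = C1/cos(a)^(3/2)


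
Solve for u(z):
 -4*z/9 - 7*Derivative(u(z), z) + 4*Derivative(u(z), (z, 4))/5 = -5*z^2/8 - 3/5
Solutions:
 u(z) = C1 + C4*exp(70^(1/3)*z/2) + 5*z^3/168 - 2*z^2/63 + 3*z/35 + (C2*sin(sqrt(3)*70^(1/3)*z/4) + C3*cos(sqrt(3)*70^(1/3)*z/4))*exp(-70^(1/3)*z/4)


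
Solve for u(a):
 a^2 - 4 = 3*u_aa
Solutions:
 u(a) = C1 + C2*a + a^4/36 - 2*a^2/3


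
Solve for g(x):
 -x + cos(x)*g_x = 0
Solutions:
 g(x) = C1 + Integral(x/cos(x), x)


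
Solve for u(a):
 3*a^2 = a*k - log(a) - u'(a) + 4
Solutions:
 u(a) = C1 - a^3 + a^2*k/2 - a*log(a) + 5*a


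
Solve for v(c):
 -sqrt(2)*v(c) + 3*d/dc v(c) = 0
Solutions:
 v(c) = C1*exp(sqrt(2)*c/3)


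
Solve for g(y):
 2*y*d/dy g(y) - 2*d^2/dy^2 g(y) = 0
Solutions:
 g(y) = C1 + C2*erfi(sqrt(2)*y/2)


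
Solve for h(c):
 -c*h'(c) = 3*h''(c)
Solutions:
 h(c) = C1 + C2*erf(sqrt(6)*c/6)


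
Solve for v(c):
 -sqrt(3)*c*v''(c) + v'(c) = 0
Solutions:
 v(c) = C1 + C2*c^(sqrt(3)/3 + 1)


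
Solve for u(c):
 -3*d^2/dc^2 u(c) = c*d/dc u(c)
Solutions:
 u(c) = C1 + C2*erf(sqrt(6)*c/6)


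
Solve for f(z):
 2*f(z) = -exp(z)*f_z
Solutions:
 f(z) = C1*exp(2*exp(-z))


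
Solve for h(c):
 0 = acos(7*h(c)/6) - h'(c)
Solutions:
 Integral(1/acos(7*_y/6), (_y, h(c))) = C1 + c


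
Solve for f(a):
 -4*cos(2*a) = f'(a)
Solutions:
 f(a) = C1 - 2*sin(2*a)


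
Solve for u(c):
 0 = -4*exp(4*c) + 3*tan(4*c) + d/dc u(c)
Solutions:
 u(c) = C1 + exp(4*c) + 3*log(cos(4*c))/4


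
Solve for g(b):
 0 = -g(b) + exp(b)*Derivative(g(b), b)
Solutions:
 g(b) = C1*exp(-exp(-b))


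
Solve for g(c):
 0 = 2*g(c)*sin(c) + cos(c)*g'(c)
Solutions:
 g(c) = C1*cos(c)^2


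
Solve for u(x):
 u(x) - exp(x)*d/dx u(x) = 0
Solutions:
 u(x) = C1*exp(-exp(-x))


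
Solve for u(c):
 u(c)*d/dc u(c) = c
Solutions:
 u(c) = -sqrt(C1 + c^2)
 u(c) = sqrt(C1 + c^2)


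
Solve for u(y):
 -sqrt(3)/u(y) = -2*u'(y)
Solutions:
 u(y) = -sqrt(C1 + sqrt(3)*y)
 u(y) = sqrt(C1 + sqrt(3)*y)


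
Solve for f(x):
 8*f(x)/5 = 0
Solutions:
 f(x) = 0


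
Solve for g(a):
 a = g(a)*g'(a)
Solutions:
 g(a) = -sqrt(C1 + a^2)
 g(a) = sqrt(C1 + a^2)


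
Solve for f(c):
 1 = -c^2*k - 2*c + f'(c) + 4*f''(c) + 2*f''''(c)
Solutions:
 f(c) = C1 + C2*exp(-6^(1/3)*c*(-(9 + sqrt(465))^(1/3) + 4*6^(1/3)/(9 + sqrt(465))^(1/3))/12)*sin(2^(1/3)*3^(1/6)*c*(2^(1/3)/(9 + sqrt(465))^(1/3) + 3^(2/3)*(9 + sqrt(465))^(1/3)/12)) + C3*exp(-6^(1/3)*c*(-(9 + sqrt(465))^(1/3) + 4*6^(1/3)/(9 + sqrt(465))^(1/3))/12)*cos(2^(1/3)*3^(1/6)*c*(2^(1/3)/(9 + sqrt(465))^(1/3) + 3^(2/3)*(9 + sqrt(465))^(1/3)/12)) + C4*exp(6^(1/3)*c*(-(9 + sqrt(465))^(1/3) + 4*6^(1/3)/(9 + sqrt(465))^(1/3))/6) + c^3*k/3 - 4*c^2*k + c^2 + 32*c*k - 7*c


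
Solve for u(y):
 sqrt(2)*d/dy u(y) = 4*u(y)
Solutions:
 u(y) = C1*exp(2*sqrt(2)*y)


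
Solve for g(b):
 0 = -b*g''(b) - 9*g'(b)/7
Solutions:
 g(b) = C1 + C2/b^(2/7)


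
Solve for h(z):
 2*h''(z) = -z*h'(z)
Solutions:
 h(z) = C1 + C2*erf(z/2)


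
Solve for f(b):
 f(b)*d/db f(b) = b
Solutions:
 f(b) = -sqrt(C1 + b^2)
 f(b) = sqrt(C1 + b^2)


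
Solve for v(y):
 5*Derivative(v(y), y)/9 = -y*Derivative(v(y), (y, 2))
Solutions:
 v(y) = C1 + C2*y^(4/9)


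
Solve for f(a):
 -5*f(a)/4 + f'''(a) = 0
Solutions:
 f(a) = C3*exp(10^(1/3)*a/2) + (C1*sin(10^(1/3)*sqrt(3)*a/4) + C2*cos(10^(1/3)*sqrt(3)*a/4))*exp(-10^(1/3)*a/4)


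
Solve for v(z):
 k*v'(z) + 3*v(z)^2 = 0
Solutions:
 v(z) = k/(C1*k + 3*z)


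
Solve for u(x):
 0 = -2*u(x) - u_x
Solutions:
 u(x) = C1*exp(-2*x)


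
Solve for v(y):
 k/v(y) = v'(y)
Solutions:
 v(y) = -sqrt(C1 + 2*k*y)
 v(y) = sqrt(C1 + 2*k*y)


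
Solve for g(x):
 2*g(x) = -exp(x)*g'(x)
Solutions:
 g(x) = C1*exp(2*exp(-x))


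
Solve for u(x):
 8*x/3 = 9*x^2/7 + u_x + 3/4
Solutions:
 u(x) = C1 - 3*x^3/7 + 4*x^2/3 - 3*x/4


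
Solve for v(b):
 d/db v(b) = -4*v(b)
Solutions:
 v(b) = C1*exp(-4*b)


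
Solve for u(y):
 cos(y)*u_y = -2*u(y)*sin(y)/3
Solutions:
 u(y) = C1*cos(y)^(2/3)


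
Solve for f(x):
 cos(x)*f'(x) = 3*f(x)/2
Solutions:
 f(x) = C1*(sin(x) + 1)^(3/4)/(sin(x) - 1)^(3/4)


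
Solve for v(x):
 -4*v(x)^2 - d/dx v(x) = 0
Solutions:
 v(x) = 1/(C1 + 4*x)


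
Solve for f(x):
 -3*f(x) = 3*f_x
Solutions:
 f(x) = C1*exp(-x)


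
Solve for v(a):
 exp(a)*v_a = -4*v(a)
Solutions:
 v(a) = C1*exp(4*exp(-a))


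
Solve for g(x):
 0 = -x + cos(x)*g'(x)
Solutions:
 g(x) = C1 + Integral(x/cos(x), x)


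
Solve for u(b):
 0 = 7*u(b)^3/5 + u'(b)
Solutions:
 u(b) = -sqrt(10)*sqrt(-1/(C1 - 7*b))/2
 u(b) = sqrt(10)*sqrt(-1/(C1 - 7*b))/2


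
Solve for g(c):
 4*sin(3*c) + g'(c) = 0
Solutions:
 g(c) = C1 + 4*cos(3*c)/3


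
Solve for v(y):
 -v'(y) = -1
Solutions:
 v(y) = C1 + y


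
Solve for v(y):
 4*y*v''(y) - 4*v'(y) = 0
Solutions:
 v(y) = C1 + C2*y^2


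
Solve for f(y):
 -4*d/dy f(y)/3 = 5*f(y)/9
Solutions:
 f(y) = C1*exp(-5*y/12)


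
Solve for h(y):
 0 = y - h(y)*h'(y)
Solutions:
 h(y) = -sqrt(C1 + y^2)
 h(y) = sqrt(C1 + y^2)


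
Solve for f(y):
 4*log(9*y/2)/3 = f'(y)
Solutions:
 f(y) = C1 + 4*y*log(y)/3 - 4*y/3 - 4*y*log(2)/3 + 8*y*log(3)/3


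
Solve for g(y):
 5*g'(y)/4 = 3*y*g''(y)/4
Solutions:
 g(y) = C1 + C2*y^(8/3)


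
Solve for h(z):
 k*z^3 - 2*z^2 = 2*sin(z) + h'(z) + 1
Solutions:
 h(z) = C1 + k*z^4/4 - 2*z^3/3 - z + 2*cos(z)


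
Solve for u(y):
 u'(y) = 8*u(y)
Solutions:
 u(y) = C1*exp(8*y)


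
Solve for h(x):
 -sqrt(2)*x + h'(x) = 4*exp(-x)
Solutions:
 h(x) = C1 + sqrt(2)*x^2/2 - 4*exp(-x)


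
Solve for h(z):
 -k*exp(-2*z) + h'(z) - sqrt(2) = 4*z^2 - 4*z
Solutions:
 h(z) = C1 - k*exp(-2*z)/2 + 4*z^3/3 - 2*z^2 + sqrt(2)*z


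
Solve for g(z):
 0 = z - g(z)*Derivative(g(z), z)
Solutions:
 g(z) = -sqrt(C1 + z^2)
 g(z) = sqrt(C1 + z^2)


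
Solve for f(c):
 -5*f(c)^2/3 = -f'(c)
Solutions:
 f(c) = -3/(C1 + 5*c)


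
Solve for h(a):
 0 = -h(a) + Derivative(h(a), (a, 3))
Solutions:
 h(a) = C3*exp(a) + (C1*sin(sqrt(3)*a/2) + C2*cos(sqrt(3)*a/2))*exp(-a/2)


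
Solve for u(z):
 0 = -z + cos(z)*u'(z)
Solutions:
 u(z) = C1 + Integral(z/cos(z), z)


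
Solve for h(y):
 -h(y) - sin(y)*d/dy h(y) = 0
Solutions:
 h(y) = C1*sqrt(cos(y) + 1)/sqrt(cos(y) - 1)


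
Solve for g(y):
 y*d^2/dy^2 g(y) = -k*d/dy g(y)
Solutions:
 g(y) = C1 + y^(1 - re(k))*(C2*sin(log(y)*Abs(im(k))) + C3*cos(log(y)*im(k)))


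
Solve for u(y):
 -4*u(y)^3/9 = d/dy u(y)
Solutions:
 u(y) = -3*sqrt(2)*sqrt(-1/(C1 - 4*y))/2
 u(y) = 3*sqrt(2)*sqrt(-1/(C1 - 4*y))/2


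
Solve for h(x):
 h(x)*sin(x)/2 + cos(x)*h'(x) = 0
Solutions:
 h(x) = C1*sqrt(cos(x))


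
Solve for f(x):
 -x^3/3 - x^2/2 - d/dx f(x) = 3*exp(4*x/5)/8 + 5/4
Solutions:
 f(x) = C1 - x^4/12 - x^3/6 - 5*x/4 - 15*exp(4*x/5)/32


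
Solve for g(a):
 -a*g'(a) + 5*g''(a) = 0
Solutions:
 g(a) = C1 + C2*erfi(sqrt(10)*a/10)


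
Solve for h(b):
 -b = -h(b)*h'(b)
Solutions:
 h(b) = -sqrt(C1 + b^2)
 h(b) = sqrt(C1 + b^2)


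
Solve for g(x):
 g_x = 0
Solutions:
 g(x) = C1


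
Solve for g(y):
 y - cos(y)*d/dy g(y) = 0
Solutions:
 g(y) = C1 + Integral(y/cos(y), y)


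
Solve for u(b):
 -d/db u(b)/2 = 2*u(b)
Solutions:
 u(b) = C1*exp(-4*b)


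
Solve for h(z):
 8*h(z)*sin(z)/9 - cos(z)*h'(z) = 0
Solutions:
 h(z) = C1/cos(z)^(8/9)


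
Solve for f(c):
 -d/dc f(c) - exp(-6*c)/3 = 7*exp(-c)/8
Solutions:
 f(c) = C1 + 7*exp(-c)/8 + exp(-6*c)/18


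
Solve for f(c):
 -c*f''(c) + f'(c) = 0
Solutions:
 f(c) = C1 + C2*c^2


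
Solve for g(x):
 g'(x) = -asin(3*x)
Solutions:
 g(x) = C1 - x*asin(3*x) - sqrt(1 - 9*x^2)/3


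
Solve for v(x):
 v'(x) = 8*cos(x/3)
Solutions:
 v(x) = C1 + 24*sin(x/3)


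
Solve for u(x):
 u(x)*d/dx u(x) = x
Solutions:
 u(x) = -sqrt(C1 + x^2)
 u(x) = sqrt(C1 + x^2)


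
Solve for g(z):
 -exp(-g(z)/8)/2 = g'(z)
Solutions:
 g(z) = 8*log(C1 - z/16)


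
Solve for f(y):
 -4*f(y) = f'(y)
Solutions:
 f(y) = C1*exp(-4*y)


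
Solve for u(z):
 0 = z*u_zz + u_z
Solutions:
 u(z) = C1 + C2*log(z)


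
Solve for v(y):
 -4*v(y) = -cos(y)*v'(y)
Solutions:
 v(y) = C1*(sin(y)^2 + 2*sin(y) + 1)/(sin(y)^2 - 2*sin(y) + 1)


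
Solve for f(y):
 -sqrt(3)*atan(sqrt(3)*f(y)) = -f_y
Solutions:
 Integral(1/atan(sqrt(3)*_y), (_y, f(y))) = C1 + sqrt(3)*y


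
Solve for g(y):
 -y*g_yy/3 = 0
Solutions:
 g(y) = C1 + C2*y


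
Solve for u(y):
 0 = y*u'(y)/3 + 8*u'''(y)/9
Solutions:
 u(y) = C1 + Integral(C2*airyai(-3^(1/3)*y/2) + C3*airybi(-3^(1/3)*y/2), y)


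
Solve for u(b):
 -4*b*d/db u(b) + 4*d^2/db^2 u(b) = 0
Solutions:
 u(b) = C1 + C2*erfi(sqrt(2)*b/2)


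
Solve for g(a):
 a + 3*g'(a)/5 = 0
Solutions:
 g(a) = C1 - 5*a^2/6


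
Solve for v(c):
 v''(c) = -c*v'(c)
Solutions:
 v(c) = C1 + C2*erf(sqrt(2)*c/2)


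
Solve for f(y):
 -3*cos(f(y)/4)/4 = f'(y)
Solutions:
 3*y/4 - 2*log(sin(f(y)/4) - 1) + 2*log(sin(f(y)/4) + 1) = C1


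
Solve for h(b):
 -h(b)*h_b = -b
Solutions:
 h(b) = -sqrt(C1 + b^2)
 h(b) = sqrt(C1 + b^2)


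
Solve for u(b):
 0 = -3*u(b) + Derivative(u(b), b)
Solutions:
 u(b) = C1*exp(3*b)


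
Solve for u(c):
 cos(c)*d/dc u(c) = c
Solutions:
 u(c) = C1 + Integral(c/cos(c), c)


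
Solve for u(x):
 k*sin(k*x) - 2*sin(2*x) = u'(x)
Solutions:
 u(x) = C1 + cos(2*x) - cos(k*x)


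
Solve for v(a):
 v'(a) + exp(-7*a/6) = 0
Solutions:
 v(a) = C1 + 6*exp(-7*a/6)/7


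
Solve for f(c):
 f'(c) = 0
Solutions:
 f(c) = C1


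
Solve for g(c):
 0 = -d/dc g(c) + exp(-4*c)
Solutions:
 g(c) = C1 - exp(-4*c)/4


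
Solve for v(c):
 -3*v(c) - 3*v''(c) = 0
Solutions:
 v(c) = C1*sin(c) + C2*cos(c)


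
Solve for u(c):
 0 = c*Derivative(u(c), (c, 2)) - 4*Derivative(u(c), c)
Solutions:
 u(c) = C1 + C2*c^5


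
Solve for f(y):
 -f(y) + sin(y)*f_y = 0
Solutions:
 f(y) = C1*sqrt(cos(y) - 1)/sqrt(cos(y) + 1)


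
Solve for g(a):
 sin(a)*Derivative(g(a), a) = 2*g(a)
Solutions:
 g(a) = C1*(cos(a) - 1)/(cos(a) + 1)


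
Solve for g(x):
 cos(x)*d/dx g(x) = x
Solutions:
 g(x) = C1 + Integral(x/cos(x), x)


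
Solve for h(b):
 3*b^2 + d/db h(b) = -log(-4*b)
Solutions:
 h(b) = C1 - b^3 - b*log(-b) + b*(1 - 2*log(2))


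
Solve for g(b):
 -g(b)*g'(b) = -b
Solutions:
 g(b) = -sqrt(C1 + b^2)
 g(b) = sqrt(C1 + b^2)


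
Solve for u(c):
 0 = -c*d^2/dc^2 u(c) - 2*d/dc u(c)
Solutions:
 u(c) = C1 + C2/c


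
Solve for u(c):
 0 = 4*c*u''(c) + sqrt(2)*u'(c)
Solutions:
 u(c) = C1 + C2*c^(1 - sqrt(2)/4)


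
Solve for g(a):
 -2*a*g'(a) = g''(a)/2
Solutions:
 g(a) = C1 + C2*erf(sqrt(2)*a)


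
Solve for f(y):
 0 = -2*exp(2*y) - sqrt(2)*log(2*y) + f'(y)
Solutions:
 f(y) = C1 + sqrt(2)*y*log(y) + sqrt(2)*y*(-1 + log(2)) + exp(2*y)


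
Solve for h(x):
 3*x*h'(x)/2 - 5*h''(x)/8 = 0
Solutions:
 h(x) = C1 + C2*erfi(sqrt(30)*x/5)


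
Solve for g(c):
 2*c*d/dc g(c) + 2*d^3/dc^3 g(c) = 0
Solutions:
 g(c) = C1 + Integral(C2*airyai(-c) + C3*airybi(-c), c)


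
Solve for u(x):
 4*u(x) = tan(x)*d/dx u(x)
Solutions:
 u(x) = C1*sin(x)^4


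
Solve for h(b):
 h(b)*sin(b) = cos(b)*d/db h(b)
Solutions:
 h(b) = C1/cos(b)


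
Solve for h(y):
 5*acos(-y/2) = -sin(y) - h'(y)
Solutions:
 h(y) = C1 - 5*y*acos(-y/2) - 5*sqrt(4 - y^2) + cos(y)


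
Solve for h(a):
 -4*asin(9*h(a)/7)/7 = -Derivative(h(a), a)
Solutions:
 Integral(1/asin(9*_y/7), (_y, h(a))) = C1 + 4*a/7


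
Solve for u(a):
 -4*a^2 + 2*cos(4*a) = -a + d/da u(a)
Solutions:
 u(a) = C1 - 4*a^3/3 + a^2/2 + sin(4*a)/2


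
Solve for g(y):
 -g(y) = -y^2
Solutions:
 g(y) = y^2


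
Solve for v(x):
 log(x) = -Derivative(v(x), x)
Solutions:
 v(x) = C1 - x*log(x) + x


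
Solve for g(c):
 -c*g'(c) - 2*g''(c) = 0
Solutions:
 g(c) = C1 + C2*erf(c/2)


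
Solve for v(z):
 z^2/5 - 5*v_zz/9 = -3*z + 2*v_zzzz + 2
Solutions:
 v(z) = C1 + C2*z + C3*sin(sqrt(10)*z/6) + C4*cos(sqrt(10)*z/6) + 3*z^4/100 + 9*z^3/10 - 387*z^2/125


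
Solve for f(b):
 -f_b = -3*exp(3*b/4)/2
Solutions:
 f(b) = C1 + 2*exp(3*b/4)


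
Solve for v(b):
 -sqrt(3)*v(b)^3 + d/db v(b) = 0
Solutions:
 v(b) = -sqrt(2)*sqrt(-1/(C1 + sqrt(3)*b))/2
 v(b) = sqrt(2)*sqrt(-1/(C1 + sqrt(3)*b))/2


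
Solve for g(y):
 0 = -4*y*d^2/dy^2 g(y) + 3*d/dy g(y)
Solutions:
 g(y) = C1 + C2*y^(7/4)


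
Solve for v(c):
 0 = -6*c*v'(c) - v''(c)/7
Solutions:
 v(c) = C1 + C2*erf(sqrt(21)*c)


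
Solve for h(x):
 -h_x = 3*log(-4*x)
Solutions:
 h(x) = C1 - 3*x*log(-x) + 3*x*(1 - 2*log(2))


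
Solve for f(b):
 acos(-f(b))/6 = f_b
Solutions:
 Integral(1/acos(-_y), (_y, f(b))) = C1 + b/6


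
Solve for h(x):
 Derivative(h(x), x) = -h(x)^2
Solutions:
 h(x) = 1/(C1 + x)


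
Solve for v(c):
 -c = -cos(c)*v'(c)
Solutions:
 v(c) = C1 + Integral(c/cos(c), c)


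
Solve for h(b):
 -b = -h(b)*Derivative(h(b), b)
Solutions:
 h(b) = -sqrt(C1 + b^2)
 h(b) = sqrt(C1 + b^2)


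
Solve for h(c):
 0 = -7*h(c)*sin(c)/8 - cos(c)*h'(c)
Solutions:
 h(c) = C1*cos(c)^(7/8)


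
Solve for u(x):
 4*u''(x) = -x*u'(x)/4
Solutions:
 u(x) = C1 + C2*erf(sqrt(2)*x/8)


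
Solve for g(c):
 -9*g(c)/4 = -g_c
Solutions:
 g(c) = C1*exp(9*c/4)


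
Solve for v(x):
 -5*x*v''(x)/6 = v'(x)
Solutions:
 v(x) = C1 + C2/x^(1/5)


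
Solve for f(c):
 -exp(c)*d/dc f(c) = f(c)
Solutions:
 f(c) = C1*exp(exp(-c))


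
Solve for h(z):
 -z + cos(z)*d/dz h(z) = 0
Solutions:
 h(z) = C1 + Integral(z/cos(z), z)


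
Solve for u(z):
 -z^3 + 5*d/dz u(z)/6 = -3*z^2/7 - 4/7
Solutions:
 u(z) = C1 + 3*z^4/10 - 6*z^3/35 - 24*z/35


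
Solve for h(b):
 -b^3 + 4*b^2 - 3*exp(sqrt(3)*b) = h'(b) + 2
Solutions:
 h(b) = C1 - b^4/4 + 4*b^3/3 - 2*b - sqrt(3)*exp(sqrt(3)*b)


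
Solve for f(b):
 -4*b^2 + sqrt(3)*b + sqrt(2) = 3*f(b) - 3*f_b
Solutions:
 f(b) = C1*exp(b) - 4*b^2/3 - 8*b/3 + sqrt(3)*b/3 - 8/3 + sqrt(2)/3 + sqrt(3)/3


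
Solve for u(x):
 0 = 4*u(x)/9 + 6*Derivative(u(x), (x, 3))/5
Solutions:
 u(x) = C3*exp(-10^(1/3)*x/3) + (C1*sin(10^(1/3)*sqrt(3)*x/6) + C2*cos(10^(1/3)*sqrt(3)*x/6))*exp(10^(1/3)*x/6)


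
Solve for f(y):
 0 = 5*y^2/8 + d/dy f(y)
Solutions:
 f(y) = C1 - 5*y^3/24


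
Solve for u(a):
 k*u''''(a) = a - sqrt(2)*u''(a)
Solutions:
 u(a) = C1 + C2*a + C3*exp(-2^(1/4)*a*sqrt(-1/k)) + C4*exp(2^(1/4)*a*sqrt(-1/k)) + sqrt(2)*a^3/12


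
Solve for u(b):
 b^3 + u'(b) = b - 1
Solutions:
 u(b) = C1 - b^4/4 + b^2/2 - b


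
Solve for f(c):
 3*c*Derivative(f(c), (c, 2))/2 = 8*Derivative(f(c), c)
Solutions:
 f(c) = C1 + C2*c^(19/3)


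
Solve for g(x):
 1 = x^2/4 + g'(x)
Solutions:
 g(x) = C1 - x^3/12 + x


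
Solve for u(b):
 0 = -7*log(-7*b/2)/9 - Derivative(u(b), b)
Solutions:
 u(b) = C1 - 7*b*log(-b)/9 + 7*b*(-log(7) + log(2) + 1)/9


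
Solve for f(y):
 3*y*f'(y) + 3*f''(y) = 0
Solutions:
 f(y) = C1 + C2*erf(sqrt(2)*y/2)


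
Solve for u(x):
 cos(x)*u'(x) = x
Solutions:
 u(x) = C1 + Integral(x/cos(x), x)


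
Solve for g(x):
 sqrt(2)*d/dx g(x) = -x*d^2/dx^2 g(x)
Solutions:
 g(x) = C1 + C2*x^(1 - sqrt(2))


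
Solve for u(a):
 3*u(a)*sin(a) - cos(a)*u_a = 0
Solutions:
 u(a) = C1/cos(a)^3


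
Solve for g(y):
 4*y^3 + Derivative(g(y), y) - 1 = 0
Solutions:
 g(y) = C1 - y^4 + y


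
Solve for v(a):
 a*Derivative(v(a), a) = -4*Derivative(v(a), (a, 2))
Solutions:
 v(a) = C1 + C2*erf(sqrt(2)*a/4)


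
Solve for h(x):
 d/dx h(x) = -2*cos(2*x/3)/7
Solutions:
 h(x) = C1 - 3*sin(2*x/3)/7


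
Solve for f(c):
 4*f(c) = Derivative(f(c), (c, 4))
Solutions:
 f(c) = C1*exp(-sqrt(2)*c) + C2*exp(sqrt(2)*c) + C3*sin(sqrt(2)*c) + C4*cos(sqrt(2)*c)


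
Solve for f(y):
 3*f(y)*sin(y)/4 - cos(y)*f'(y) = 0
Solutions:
 f(y) = C1/cos(y)^(3/4)


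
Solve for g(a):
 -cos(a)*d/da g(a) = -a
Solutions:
 g(a) = C1 + Integral(a/cos(a), a)


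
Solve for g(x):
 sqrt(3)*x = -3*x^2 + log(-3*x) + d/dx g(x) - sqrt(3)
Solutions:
 g(x) = C1 + x^3 + sqrt(3)*x^2/2 - x*log(-x) + x*(-log(3) + 1 + sqrt(3))


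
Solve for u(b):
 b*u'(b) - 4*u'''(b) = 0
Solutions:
 u(b) = C1 + Integral(C2*airyai(2^(1/3)*b/2) + C3*airybi(2^(1/3)*b/2), b)


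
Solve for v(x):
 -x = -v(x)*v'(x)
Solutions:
 v(x) = -sqrt(C1 + x^2)
 v(x) = sqrt(C1 + x^2)


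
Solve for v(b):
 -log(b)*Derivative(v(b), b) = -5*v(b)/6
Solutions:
 v(b) = C1*exp(5*li(b)/6)


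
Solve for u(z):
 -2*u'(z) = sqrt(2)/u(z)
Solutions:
 u(z) = -sqrt(C1 - sqrt(2)*z)
 u(z) = sqrt(C1 - sqrt(2)*z)


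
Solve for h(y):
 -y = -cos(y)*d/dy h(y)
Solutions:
 h(y) = C1 + Integral(y/cos(y), y)


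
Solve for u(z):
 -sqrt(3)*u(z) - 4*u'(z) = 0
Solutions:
 u(z) = C1*exp(-sqrt(3)*z/4)


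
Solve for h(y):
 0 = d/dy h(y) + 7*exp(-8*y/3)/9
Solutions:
 h(y) = C1 + 7*exp(-8*y/3)/24


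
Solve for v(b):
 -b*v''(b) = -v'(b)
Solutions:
 v(b) = C1 + C2*b^2


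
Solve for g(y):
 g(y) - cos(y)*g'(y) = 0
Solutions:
 g(y) = C1*sqrt(sin(y) + 1)/sqrt(sin(y) - 1)


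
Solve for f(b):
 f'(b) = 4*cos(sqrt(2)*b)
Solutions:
 f(b) = C1 + 2*sqrt(2)*sin(sqrt(2)*b)


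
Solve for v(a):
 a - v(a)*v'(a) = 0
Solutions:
 v(a) = -sqrt(C1 + a^2)
 v(a) = sqrt(C1 + a^2)


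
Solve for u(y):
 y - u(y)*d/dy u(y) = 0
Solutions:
 u(y) = -sqrt(C1 + y^2)
 u(y) = sqrt(C1 + y^2)


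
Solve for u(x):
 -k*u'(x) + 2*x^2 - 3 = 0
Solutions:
 u(x) = C1 + 2*x^3/(3*k) - 3*x/k


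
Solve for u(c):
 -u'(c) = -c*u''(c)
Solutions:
 u(c) = C1 + C2*c^2


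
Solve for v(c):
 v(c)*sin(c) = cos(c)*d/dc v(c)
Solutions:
 v(c) = C1/cos(c)


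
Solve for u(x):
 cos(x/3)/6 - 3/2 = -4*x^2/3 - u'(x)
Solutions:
 u(x) = C1 - 4*x^3/9 + 3*x/2 - sin(x/3)/2


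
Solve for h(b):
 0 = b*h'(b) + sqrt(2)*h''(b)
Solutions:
 h(b) = C1 + C2*erf(2^(1/4)*b/2)
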